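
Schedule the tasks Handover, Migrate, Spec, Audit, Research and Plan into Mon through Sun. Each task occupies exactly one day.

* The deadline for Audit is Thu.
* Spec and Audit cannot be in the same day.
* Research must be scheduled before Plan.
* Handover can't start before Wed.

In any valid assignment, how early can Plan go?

Precedence pushes Plan to at least Tue.
Plan at Tue is achievable: Handover -> Wed; Plan -> Tue; Audit -> Mon; Migrate -> Mon; Research -> Mon; Spec -> Tue.

Tue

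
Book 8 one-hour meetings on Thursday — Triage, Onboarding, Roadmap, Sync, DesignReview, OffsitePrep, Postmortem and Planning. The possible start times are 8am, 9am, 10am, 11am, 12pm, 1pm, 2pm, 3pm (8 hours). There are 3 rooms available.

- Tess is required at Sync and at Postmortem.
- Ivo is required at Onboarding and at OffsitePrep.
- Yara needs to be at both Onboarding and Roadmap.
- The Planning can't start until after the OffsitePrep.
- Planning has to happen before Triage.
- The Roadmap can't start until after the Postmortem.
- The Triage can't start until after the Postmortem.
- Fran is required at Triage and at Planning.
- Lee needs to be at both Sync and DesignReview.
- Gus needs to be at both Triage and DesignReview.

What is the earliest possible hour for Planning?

9am

Precedence pushes Planning to at least 9am; downstream work caps Planning at 2pm.
Planning at 9am is achievable: DesignReview in 8am, Onboarding in 10am, Roadmap in 9am, Triage in 10am, Sync in 9am, Postmortem in 8am, OffsitePrep in 8am, Planning in 9am.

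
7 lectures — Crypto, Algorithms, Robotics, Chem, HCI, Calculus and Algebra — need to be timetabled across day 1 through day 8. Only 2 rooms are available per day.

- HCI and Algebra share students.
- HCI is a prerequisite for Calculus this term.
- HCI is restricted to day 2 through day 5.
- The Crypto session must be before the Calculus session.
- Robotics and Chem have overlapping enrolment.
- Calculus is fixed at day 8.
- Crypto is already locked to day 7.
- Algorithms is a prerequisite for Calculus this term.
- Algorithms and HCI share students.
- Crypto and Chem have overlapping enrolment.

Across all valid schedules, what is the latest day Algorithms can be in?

Downstream work caps Algorithms at day 7.
Algorithms at day 7 is achievable: Algorithms in day 7; HCI in day 2; Chem in day 2; Crypto in day 7; Algebra in day 1; Calculus in day 8; Robotics in day 1.

day 7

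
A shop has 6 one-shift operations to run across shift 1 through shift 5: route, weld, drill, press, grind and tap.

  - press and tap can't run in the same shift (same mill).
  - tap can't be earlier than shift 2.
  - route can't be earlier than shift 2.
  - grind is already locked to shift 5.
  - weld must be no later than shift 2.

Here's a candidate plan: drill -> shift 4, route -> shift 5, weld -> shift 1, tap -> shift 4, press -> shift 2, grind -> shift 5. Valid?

press and tap can't run in the same shift (same mill) — holds.
tap can't be earlier than shift 2 — holds.
route can't be earlier than shift 2 — holds.
weld must be no later than shift 2 — holds.
grind is already locked to shift 5 — holds.

Yes, all constraints hold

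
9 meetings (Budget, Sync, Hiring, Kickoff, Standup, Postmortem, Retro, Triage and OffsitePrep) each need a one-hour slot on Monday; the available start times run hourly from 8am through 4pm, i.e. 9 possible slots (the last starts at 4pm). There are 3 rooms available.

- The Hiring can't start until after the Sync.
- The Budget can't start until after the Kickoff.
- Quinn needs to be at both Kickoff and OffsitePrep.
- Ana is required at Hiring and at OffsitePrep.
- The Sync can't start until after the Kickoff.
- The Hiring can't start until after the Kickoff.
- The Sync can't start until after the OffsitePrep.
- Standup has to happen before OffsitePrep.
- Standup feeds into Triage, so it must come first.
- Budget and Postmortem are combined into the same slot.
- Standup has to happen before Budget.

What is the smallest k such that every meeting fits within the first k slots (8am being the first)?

The precedence chain requires at least 4 distinct slots.
With at most 3 per slot and 9 meetings, at least 3 slots are needed.
4 works (last occupied slot: 11am): for example OffsitePrep in 9am; Budget in 9am; Postmortem in 9am; Triage in 10am; Sync in 10am; Kickoff in 8am; Hiring in 11am; Standup in 8am; Retro in 8am.

4 slots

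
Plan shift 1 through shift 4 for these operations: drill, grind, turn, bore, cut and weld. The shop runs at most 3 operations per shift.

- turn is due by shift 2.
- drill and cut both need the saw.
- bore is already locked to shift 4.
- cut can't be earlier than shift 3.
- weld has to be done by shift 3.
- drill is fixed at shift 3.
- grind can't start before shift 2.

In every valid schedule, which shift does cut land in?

shift 4

cut's window is shift 3–shift 4.
drill is fixed at shift 3, and cut can't share a shift with drill.
So cut must be shift 4.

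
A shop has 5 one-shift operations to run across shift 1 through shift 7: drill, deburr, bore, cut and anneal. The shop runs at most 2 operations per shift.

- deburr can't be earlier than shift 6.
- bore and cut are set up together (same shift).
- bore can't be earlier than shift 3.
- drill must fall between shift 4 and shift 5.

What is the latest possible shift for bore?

Bore is available from shift 3.
bore at shift 7 is achievable: deburr=shift 6, anneal=shift 1, bore=shift 7, drill=shift 4, cut=shift 7.

shift 7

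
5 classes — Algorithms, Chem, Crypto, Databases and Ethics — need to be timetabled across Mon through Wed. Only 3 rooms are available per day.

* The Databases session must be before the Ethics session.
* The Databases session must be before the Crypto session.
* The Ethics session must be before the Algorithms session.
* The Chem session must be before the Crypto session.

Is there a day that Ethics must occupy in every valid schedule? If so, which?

Precedence pushes Ethics to at least Tue; downstream work caps Ethics at Tue.
So Ethics is pinned to Tue.

Tue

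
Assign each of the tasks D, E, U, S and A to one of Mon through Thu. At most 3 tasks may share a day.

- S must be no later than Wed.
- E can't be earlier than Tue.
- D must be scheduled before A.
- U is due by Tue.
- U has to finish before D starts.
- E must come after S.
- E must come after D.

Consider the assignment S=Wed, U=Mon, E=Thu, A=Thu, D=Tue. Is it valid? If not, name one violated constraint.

U has to finish before D starts — holds.
At most 3 tasks may share a day — holds.
U is due by Tue — holds.
S must be no later than Wed — holds.
E must come after D — holds.
E can't be earlier than Tue — holds.
D must be scheduled before A — holds.
E must come after S — holds.

Valid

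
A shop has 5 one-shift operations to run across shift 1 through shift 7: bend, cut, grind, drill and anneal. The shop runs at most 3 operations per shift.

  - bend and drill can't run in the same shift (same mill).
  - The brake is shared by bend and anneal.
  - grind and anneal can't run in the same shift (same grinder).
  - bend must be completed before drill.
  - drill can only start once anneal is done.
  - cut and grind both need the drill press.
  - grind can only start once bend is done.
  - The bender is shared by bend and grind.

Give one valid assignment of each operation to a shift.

anneal in shift 2; drill in shift 3; cut in shift 1; grind in shift 3; bend in shift 1

Checking: anneal(shift 2) before drill(shift 3); bend(shift 1) before grind(shift 3); bend(shift 1) before drill(shift 3); bend(shift 1) != grind(shift 3); bend(shift 1) != anneal(shift 2); cut(shift 1) != grind(shift 3); bend(shift 1) != drill(shift 3); grind(shift 3) != anneal(shift 2); max 2 per shift (cap 3).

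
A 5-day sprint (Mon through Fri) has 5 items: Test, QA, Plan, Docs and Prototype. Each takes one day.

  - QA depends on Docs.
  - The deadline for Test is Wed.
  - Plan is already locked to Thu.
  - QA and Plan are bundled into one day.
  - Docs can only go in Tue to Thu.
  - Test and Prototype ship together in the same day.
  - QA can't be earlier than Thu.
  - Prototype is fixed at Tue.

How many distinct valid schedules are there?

2

Enumerating: QA -> Thu, Docs -> Tue, Plan -> Thu, Prototype -> Tue, Test -> Tue | Test=Tue; QA=Thu; Docs=Wed; Plan=Thu; Prototype=Tue.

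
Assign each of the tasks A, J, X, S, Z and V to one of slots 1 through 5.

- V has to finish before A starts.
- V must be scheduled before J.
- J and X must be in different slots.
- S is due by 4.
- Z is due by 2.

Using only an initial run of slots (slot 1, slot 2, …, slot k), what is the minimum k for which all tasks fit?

2 slots

The precedence chain requires at least 2 distinct slots.
2 works (last occupied slot: 2): for example X -> 1, A -> 2, V -> 1, S -> 1, Z -> 1, J -> 2.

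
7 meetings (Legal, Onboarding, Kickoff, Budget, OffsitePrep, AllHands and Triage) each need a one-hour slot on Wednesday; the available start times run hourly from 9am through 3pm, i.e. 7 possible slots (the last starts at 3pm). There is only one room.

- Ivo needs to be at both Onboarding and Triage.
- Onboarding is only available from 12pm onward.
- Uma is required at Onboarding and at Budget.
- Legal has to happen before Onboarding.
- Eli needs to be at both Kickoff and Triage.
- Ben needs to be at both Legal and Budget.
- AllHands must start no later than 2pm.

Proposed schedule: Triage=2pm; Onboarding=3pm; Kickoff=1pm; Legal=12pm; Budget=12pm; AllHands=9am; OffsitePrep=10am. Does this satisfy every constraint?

Invalid. Ben needs to be at both Legal and Budget.

AllHands must start no later than 2pm — holds.
Onboarding is only available from 12pm onward — holds.
Eli needs to be at both Kickoff and Triage — holds.
Legal has to happen before Onboarding — holds.
Ivo needs to be at both Onboarding and Triage — holds.
Uma is required at Onboarding and at Budget — holds.
Ben needs to be at both Legal and Budget — violated.
There is only one room — violated.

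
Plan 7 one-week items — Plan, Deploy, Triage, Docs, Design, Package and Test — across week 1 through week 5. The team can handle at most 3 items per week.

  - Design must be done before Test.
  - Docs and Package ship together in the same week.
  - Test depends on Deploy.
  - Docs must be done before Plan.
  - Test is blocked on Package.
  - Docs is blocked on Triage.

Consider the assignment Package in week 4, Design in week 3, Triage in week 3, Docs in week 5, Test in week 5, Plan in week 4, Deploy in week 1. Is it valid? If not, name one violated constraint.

Test is blocked on Package — holds.
Docs must be done before Plan — violated.
Design must be done before Test — holds.
Docs is blocked on Triage — holds.
The team can handle at most 3 items per week — holds.
Docs and Package ship together in the same week — violated.
Test depends on Deploy — holds.

No. Docs must be done before Plan is not satisfied.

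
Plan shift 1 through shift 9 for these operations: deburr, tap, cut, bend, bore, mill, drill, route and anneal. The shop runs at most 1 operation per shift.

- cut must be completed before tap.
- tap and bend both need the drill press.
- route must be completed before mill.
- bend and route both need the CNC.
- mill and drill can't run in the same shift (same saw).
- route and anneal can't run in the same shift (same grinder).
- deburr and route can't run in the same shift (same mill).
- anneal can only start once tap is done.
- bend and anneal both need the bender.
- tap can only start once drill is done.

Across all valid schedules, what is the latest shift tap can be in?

shift 8

Precedence pushes tap to at least shift 2; downstream work caps tap at shift 8.
tap at shift 8 is achievable: deburr -> shift 5; anneal -> shift 9; cut -> shift 1; mill -> shift 3; route -> shift 2; bend -> shift 6; bore -> shift 7; drill -> shift 4; tap -> shift 8.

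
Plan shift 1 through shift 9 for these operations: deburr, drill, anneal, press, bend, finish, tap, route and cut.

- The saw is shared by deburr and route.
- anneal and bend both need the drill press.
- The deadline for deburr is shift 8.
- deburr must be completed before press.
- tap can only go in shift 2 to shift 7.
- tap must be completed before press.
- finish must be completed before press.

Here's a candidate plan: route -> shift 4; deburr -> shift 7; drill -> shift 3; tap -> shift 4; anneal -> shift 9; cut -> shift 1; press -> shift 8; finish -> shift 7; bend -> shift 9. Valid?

No. anneal and bend both need the drill press is not satisfied.

tap must be completed before press — holds.
The saw is shared by deburr and route — holds.
anneal and bend both need the drill press — violated.
tap can only go in shift 2 to shift 7 — holds.
deburr must be completed before press — holds.
The deadline for deburr is shift 8 — holds.
finish must be completed before press — holds.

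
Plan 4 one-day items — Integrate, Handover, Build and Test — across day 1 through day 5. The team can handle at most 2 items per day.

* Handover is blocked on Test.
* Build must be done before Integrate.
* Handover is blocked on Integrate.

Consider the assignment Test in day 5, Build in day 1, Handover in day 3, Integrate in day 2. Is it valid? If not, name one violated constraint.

Handover is blocked on Integrate — holds.
Build must be done before Integrate — holds.
Handover is blocked on Test — violated.
The team can handle at most 2 items per day — holds.

No. Handover is blocked on Test is not satisfied.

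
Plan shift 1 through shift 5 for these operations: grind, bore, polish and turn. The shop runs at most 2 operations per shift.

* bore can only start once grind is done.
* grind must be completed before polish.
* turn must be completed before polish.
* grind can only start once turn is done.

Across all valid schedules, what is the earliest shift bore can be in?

shift 3

Precedence pushes bore to at least shift 3.
bore at shift 3 is achievable: bore in shift 3; polish in shift 3; turn in shift 1; grind in shift 2.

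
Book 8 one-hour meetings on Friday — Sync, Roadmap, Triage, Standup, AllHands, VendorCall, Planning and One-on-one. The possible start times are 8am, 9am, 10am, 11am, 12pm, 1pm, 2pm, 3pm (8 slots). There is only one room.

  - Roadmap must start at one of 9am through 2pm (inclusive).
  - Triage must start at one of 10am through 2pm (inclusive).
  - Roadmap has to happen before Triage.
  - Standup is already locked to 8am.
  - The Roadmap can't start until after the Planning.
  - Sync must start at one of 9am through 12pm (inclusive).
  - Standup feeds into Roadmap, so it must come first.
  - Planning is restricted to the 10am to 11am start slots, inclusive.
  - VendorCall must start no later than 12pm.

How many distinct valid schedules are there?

Splitting on Sync: it can be 9am (20), 10am (8), 11am (8), 12pm (12). Listing each branch's schedules as (Roadmap, Triage, Standup, AllHands, VendorCall, Planning, One-on-one):
Sync=9am: (11am,1pm,8am,2pm,12pm,10am,3pm) (11am,1pm,8am,3pm,12pm,10am,2pm) (11am,2pm,8am,1pm,12pm,10am,3pm) (11am,2pm,8am,3pm,12pm,10am,1pm) (12pm,1pm,8am,2pm,10am,11am,3pm) (12pm,1pm,8am,2pm,11am,10am,3pm) (12pm,1pm,8am,3pm,10am,11am,2pm) (12pm,1pm,8am,3pm,11am,10am,2pm) (12pm,2pm,8am,1pm,10am,11am,3pm) (12pm,2pm,8am,1pm,11am,10am,3pm) (12pm,2pm,8am,3pm,10am,11am,1pm) (12pm,2pm,8am,3pm,11am,10am,1pm) (1pm,2pm,8am,10am,12pm,11am,3pm) (1pm,2pm,8am,11am,12pm,10am,3pm) (1pm,2pm,8am,12pm,10am,11am,3pm) (1pm,2pm,8am,12pm,11am,10am,3pm) (1pm,2pm,8am,3pm,10am,11am,12pm) (1pm,2pm,8am,3pm,11am,10am,12pm) (1pm,2pm,8am,3pm,12pm,10am,11am) (1pm,2pm,8am,3pm,12pm,11am,10am) — 20.
Sync=10am: (12pm,1pm,8am,2pm,9am,11am,3pm) (12pm,1pm,8am,3pm,9am,11am,2pm) (12pm,2pm,8am,1pm,9am,11am,3pm) (12pm,2pm,8am,3pm,9am,11am,1pm) (1pm,2pm,8am,9am,12pm,11am,3pm) (1pm,2pm,8am,12pm,9am,11am,3pm) (1pm,2pm,8am,3pm,9am,11am,12pm) (1pm,2pm,8am,3pm,12pm,11am,9am) — 8.
Sync=11am: (12pm,1pm,8am,2pm,9am,10am,3pm) (12pm,1pm,8am,3pm,9am,10am,2pm) (12pm,2pm,8am,1pm,9am,10am,3pm) (12pm,2pm,8am,3pm,9am,10am,1pm) (1pm,2pm,8am,9am,12pm,10am,3pm) (1pm,2pm,8am,12pm,9am,10am,3pm) (1pm,2pm,8am,3pm,9am,10am,12pm) (1pm,2pm,8am,3pm,12pm,10am,9am) — 8.
Sync=12pm: (11am,1pm,8am,2pm,9am,10am,3pm) (11am,1pm,8am,3pm,9am,10am,2pm) (11am,2pm,8am,1pm,9am,10am,3pm) (11am,2pm,8am,3pm,9am,10am,1pm) (1pm,2pm,8am,9am,10am,11am,3pm) (1pm,2pm,8am,9am,11am,10am,3pm) (1pm,2pm,8am,10am,9am,11am,3pm) (1pm,2pm,8am,11am,9am,10am,3pm) (1pm,2pm,8am,3pm,9am,10am,11am) (1pm,2pm,8am,3pm,9am,11am,10am) (1pm,2pm,8am,3pm,10am,11am,9am) (1pm,2pm,8am,3pm,11am,10am,9am) — 12.
Summing: 20 + 8 + 8 + 12 = 48.

48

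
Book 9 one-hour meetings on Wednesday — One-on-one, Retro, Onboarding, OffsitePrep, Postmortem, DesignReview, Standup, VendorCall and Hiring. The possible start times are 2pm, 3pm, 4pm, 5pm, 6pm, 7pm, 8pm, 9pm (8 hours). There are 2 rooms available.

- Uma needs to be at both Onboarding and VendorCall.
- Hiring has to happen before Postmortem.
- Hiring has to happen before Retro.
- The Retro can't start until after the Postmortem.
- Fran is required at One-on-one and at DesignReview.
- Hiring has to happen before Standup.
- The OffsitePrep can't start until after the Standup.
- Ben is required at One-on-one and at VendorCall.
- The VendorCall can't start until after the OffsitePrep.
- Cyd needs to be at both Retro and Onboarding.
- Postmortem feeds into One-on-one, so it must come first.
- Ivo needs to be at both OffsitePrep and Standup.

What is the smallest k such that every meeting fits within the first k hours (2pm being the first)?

The precedence chain requires at least 4 distinct hours.
With at most 2 per hour and 9 meetings, at least 5 hours are needed.
5 works (last occupied hour: 6pm): for example Standup -> 3pm; Postmortem -> 3pm; Onboarding -> 2pm; OffsitePrep -> 4pm; VendorCall -> 6pm; One-on-one -> 5pm; DesignReview -> 6pm; Hiring -> 2pm; Retro -> 4pm.

5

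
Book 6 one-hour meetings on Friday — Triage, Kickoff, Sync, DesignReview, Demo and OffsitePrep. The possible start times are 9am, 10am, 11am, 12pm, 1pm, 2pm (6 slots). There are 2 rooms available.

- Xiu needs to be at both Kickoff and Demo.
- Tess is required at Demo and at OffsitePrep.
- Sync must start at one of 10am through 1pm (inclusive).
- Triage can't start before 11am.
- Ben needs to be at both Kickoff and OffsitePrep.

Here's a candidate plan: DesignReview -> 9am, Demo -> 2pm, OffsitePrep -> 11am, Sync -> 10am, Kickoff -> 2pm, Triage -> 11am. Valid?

There are 2 rooms available — holds.
Ben needs to be at both Kickoff and OffsitePrep — holds.
Tess is required at Demo and at OffsitePrep — holds.
Sync must start at one of 10am through 1pm (inclusive) — holds.
Triage can't start before 11am — holds.
Xiu needs to be at both Kickoff and Demo — violated.

Invalid. Xiu needs to be at both Kickoff and Demo.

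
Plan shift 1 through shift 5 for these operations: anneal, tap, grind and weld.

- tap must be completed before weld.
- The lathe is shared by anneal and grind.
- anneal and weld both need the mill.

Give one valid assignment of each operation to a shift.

grind in shift 2, weld in shift 2, tap in shift 1, anneal in shift 1

Checking: tap(shift 1) before weld(shift 2); anneal(shift 1) != grind(shift 2); anneal(shift 1) != weld(shift 2).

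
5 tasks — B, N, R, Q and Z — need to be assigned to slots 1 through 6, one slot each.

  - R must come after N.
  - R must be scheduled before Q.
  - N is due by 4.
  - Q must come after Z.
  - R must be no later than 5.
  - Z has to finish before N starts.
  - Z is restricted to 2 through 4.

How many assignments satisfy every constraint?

30

Splitting on N: it can be 3 (18), 4 (12). Listing each branch's schedules as (B, R, Q, Z):
N=3: (1,4,5,2) (1,4,6,2) (1,5,6,2) (2,4,5,2) (2,4,6,2) (2,5,6,2) (3,4,5,2) (3,4,6,2) (3,5,6,2) (4,4,5,2) (4,4,6,2) (4,5,6,2) (5,4,5,2) (5,4,6,2) (5,5,6,2) (6,4,5,2) (6,4,6,2) (6,5,6,2) — 18.
N=4: (1,5,6,2) (1,5,6,3) (2,5,6,2) (2,5,6,3) (3,5,6,2) (3,5,6,3) (4,5,6,2) (4,5,6,3) (5,5,6,2) (5,5,6,3) (6,5,6,2) (6,5,6,3) — 12.
Summing: 18 + 12 = 30.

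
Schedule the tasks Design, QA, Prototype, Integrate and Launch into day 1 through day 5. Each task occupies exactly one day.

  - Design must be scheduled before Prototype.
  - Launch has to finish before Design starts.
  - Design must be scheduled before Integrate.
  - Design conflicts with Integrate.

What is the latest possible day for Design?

Precedence pushes Design to at least day 2; downstream work caps Design at day 4.
Design at day 4 is achievable: Prototype in day 5; Design in day 4; Integrate in day 5; Launch in day 1; QA in day 1.

day 4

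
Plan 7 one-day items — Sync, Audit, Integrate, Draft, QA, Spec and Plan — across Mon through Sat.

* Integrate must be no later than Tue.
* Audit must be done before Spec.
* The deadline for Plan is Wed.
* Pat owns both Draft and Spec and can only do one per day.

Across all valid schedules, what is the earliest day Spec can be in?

Precedence pushes Spec to at least Tue.
Spec at Tue is achievable: Audit=Mon, Draft=Mon, Plan=Mon, Spec=Tue, QA=Mon, Sync=Mon, Integrate=Mon.

Tue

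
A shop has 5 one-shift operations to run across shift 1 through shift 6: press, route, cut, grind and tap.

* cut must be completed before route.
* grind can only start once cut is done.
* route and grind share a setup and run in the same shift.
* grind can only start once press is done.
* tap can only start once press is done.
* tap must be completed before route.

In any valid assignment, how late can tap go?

Precedence pushes tap to at least shift 2; downstream work caps tap at shift 5.
tap at shift 5 is achievable: tap -> shift 5, press -> shift 1, cut -> shift 1, grind -> shift 6, route -> shift 6.

shift 5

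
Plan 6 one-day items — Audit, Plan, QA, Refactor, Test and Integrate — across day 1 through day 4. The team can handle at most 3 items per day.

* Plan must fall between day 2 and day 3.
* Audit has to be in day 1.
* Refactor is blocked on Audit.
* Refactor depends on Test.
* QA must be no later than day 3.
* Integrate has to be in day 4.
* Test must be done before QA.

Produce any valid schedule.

Refactor=day 2, Test=day 1, Integrate=day 4, QA=day 2, Audit=day 1, Plan=day 2

Checking: Test(day 1) before QA(day 2); Audit(day 1) before Refactor(day 2); Test(day 1) before Refactor(day 2); Integrate=day 4 in [day 4,day 4]; Audit=day 1 in [day 1,day 1]; QA=day 2 in [day 1,day 3]; Plan=day 2 in [day 2,day 3]; max 3 per day (cap 3).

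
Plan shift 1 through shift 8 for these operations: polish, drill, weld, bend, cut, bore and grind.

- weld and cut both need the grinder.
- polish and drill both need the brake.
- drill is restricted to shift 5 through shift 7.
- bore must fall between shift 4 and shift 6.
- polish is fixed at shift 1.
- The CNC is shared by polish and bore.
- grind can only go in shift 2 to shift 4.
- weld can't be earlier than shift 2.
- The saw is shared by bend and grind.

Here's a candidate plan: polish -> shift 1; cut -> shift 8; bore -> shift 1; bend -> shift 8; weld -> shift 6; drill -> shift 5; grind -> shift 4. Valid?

weld can't be earlier than shift 2 — holds.
bore must fall between shift 4 and shift 6 — violated.
The saw is shared by bend and grind — holds.
polish and drill both need the brake — holds.
The CNC is shared by polish and bore — violated.
drill is restricted to shift 5 through shift 7 — holds.
polish is fixed at shift 1 — holds.
weld and cut both need the grinder — holds.
grind can only go in shift 2 to shift 4 — holds.

No. bore must fall between shift 4 and shift 6 is not satisfied.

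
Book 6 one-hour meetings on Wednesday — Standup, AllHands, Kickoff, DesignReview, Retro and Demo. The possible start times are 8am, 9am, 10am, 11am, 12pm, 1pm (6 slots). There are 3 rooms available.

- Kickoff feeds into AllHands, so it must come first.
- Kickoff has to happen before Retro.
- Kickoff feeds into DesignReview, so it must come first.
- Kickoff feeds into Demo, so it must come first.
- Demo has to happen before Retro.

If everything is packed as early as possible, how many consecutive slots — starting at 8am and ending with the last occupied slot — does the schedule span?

The precedence chain requires at least 3 distinct slots.
With at most 3 per slot and 6 meetings, at least 2 slots are needed.
3 works (last occupied slot: 10am): for example Kickoff=8am; AllHands=9am; Retro=10am; DesignReview=9am; Standup=8am; Demo=9am.

3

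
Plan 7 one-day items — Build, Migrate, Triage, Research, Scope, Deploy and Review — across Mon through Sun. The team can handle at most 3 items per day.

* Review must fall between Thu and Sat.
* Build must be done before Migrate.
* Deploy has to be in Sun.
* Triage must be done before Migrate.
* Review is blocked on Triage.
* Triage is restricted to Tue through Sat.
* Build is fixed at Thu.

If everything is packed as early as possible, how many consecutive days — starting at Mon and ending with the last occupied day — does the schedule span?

The precedence chain requires at least 2 distinct days.
With at most 3 per day and 7 work items, at least 3 days are needed.
Deploy can't be placed before Sun — that is day 7 counting from Mon — so the schedule must run through at least 7 days.
7 works (last occupied day: Sun): for example Research in Mon; Triage in Tue; Review in Thu; Deploy in Sun; Scope in Mon; Migrate in Fri; Build in Thu.

7 days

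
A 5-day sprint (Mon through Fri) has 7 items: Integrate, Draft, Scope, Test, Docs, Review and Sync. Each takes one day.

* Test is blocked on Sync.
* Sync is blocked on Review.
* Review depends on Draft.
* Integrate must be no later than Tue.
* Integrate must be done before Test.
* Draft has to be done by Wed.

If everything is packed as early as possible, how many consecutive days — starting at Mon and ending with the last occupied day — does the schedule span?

The precedence chain requires at least 4 distinct days.
4 works (last occupied day: Thu): for example Draft -> Mon, Test -> Thu, Review -> Tue, Integrate -> Mon, Sync -> Wed, Scope -> Mon, Docs -> Mon.

4 days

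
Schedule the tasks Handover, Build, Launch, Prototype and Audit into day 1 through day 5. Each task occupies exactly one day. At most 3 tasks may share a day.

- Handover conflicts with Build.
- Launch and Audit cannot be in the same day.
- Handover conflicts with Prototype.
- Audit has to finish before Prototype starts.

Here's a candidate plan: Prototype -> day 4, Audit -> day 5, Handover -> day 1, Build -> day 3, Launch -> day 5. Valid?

No — it violates: Audit has to finish before Prototype starts

At most 3 tasks may share a day — holds.
Launch and Audit cannot be in the same day — violated.
Audit has to finish before Prototype starts — violated.
Handover conflicts with Build — holds.
Handover conflicts with Prototype — holds.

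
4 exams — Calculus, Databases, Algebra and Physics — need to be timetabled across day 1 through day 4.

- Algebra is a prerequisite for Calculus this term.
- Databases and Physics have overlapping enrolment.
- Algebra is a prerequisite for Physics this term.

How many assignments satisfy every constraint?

Splitting on Calculus: it can be day 2 (9), day 3 (15), day 4 (18). Listing each branch's schedules as (Databases, Algebra, Physics) by day number:
Calculus=day 2: (1,1,2) (1,1,3) (1,1,4) (2,1,3) (2,1,4) (3,1,2) (3,1,4) (4,1,2) (4,1,3) — 9.
Calculus=day 3: (1,1,2) (1,1,3) (1,1,4) (1,2,3) (1,2,4) (2,1,3) (2,1,4) (2,2,3) (2,2,4) (3,1,2) (3,1,4) (3,2,4) (4,1,2) (4,1,3) (4,2,3) — 15.
Calculus=day 4: (1,1,2) (1,1,3) (1,1,4) (1,2,3) (1,2,4) (1,3,4) (2,1,3) (2,1,4) (2,2,3) (2,2,4) (2,3,4) (3,1,2) (3,1,4) (3,2,4) (3,3,4) (4,1,2) (4,1,3) (4,2,3) — 18.
Summing: 9 + 15 + 18 = 42.

42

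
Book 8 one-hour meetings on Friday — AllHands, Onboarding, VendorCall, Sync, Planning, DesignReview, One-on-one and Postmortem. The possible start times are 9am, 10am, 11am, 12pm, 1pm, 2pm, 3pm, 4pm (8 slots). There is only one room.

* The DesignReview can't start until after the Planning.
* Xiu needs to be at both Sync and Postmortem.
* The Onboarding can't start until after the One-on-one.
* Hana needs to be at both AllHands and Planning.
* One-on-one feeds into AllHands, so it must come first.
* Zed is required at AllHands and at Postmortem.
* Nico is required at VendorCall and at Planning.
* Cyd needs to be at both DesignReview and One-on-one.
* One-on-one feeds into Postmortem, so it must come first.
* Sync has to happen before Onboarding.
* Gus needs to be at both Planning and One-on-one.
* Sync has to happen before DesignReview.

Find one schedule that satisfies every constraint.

AllHands=2pm, VendorCall=4pm, Sync=10am, Onboarding=11am, One-on-one=9am, DesignReview=1pm, Planning=12pm, Postmortem=3pm

Checking: One-on-one(9am) before Postmortem(3pm); One-on-one(9am) before Onboarding(11am); Sync(10am) before DesignReview(1pm); One-on-one(9am) before AllHands(2pm); Planning(12pm) before DesignReview(1pm); Sync(10am) before Onboarding(11am); Sync(10am) != Postmortem(3pm); AllHands(2pm) != Planning(12pm); AllHands(2pm) != Postmortem(3pm); DesignReview(1pm) != One-on-one(9am); Planning(12pm) != One-on-one(9am); VendorCall(4pm) != Planning(12pm); max 1 per slot (cap 1).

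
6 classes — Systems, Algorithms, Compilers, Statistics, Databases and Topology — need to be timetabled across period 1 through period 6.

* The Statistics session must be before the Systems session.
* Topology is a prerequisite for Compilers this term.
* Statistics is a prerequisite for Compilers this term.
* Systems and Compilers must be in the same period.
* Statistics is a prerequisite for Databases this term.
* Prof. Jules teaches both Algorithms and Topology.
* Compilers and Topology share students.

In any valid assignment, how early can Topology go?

Downstream work caps Topology at period 5.
Topology at period 1 is achievable: Compilers in period 2; Topology in period 1; Algorithms in period 2; Systems in period 2; Databases in period 2; Statistics in period 1.

period 1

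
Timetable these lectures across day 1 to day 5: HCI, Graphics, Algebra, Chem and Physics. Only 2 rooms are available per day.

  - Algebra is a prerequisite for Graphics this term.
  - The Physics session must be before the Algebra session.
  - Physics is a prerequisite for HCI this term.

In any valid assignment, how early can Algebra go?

day 2

Precedence pushes Algebra to at least day 2; downstream work caps Algebra at day 4.
Algebra at day 2 is achievable: HCI in day 2, Chem in day 1, Physics in day 1, Algebra in day 2, Graphics in day 3.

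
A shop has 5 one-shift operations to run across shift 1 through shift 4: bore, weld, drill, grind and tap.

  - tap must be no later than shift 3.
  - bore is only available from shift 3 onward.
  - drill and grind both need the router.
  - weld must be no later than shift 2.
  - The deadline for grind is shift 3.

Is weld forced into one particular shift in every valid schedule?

No

weld can be shift 1 (e.g. grind -> shift 1; tap -> shift 1; weld -> shift 1; bore -> shift 3; drill -> shift 2) or shift 2 (e.g. drill in shift 2; grind in shift 1; bore in shift 3; tap in shift 1; weld in shift 2).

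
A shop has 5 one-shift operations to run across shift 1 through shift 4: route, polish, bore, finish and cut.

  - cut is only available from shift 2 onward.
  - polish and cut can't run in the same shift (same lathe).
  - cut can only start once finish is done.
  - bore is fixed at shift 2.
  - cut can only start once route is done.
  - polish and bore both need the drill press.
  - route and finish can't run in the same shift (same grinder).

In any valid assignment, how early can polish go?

shift 1

polish at shift 1 is achievable: route in shift 1; polish in shift 1; cut in shift 3; finish in shift 2; bore in shift 2.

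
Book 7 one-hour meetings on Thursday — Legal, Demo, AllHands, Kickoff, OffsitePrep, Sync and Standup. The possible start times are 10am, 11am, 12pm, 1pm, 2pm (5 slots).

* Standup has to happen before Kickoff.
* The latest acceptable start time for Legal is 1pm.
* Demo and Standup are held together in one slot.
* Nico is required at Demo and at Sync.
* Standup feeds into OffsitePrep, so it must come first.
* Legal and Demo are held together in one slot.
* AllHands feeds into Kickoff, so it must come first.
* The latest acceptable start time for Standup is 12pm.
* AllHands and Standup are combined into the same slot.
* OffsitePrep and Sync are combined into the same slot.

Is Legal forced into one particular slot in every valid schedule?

Legal can be 10am (e.g. Legal -> 10am; OffsitePrep -> 11am; Demo -> 10am; Sync -> 11am; Standup -> 10am; Kickoff -> 11am; AllHands -> 10am) or 11am (e.g. Legal -> 11am, AllHands -> 11am, Kickoff -> 12pm, Demo -> 11am, Standup -> 11am, OffsitePrep -> 12pm, Sync -> 12pm).

No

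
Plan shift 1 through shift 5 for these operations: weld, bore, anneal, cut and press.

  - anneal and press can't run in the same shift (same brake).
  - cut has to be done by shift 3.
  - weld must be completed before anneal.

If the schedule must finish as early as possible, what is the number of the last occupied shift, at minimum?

2

The precedence chain requires at least 2 distinct shifts.
2 works (last occupied shift: shift 2): for example bore in shift 1, press in shift 1, weld in shift 1, cut in shift 1, anneal in shift 2.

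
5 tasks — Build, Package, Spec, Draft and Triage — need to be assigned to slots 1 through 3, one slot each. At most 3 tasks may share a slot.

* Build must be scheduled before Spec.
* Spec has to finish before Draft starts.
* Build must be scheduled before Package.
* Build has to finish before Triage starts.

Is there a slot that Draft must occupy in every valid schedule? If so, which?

3

Precedence pushes Draft to at least 3.
So Draft is pinned to 3.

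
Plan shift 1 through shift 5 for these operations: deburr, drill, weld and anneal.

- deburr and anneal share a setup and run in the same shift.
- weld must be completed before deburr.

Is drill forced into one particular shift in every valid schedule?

No

drill can be shift 1 (e.g. drill -> shift 1, weld -> shift 1, anneal -> shift 2, deburr -> shift 2) or shift 2 (e.g. drill in shift 2; anneal in shift 2; deburr in shift 2; weld in shift 1).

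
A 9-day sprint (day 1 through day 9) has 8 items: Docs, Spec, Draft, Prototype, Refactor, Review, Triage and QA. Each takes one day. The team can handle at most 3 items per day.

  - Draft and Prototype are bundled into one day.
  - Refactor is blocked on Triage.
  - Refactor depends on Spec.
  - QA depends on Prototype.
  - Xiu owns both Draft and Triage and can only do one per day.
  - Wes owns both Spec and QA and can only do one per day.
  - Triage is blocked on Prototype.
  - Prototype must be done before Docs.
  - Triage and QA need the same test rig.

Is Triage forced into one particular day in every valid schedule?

Triage can be day 2 (e.g. Triage=day 2; Review=day 2; Refactor=day 3; Docs=day 2; Spec=day 1; Prototype=day 1; QA=day 3; Draft=day 1) or day 3 (e.g. Draft=day 1; Refactor=day 4; Prototype=day 1; QA=day 2; Triage=day 3; Review=day 2; Docs=day 2; Spec=day 1).

No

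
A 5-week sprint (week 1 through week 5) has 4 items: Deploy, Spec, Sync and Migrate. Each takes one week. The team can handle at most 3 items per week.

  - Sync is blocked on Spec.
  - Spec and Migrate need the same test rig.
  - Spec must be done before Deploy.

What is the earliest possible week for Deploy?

Precedence pushes Deploy to at least week 2.
Deploy at week 2 is achievable: Deploy in week 2, Spec in week 1, Migrate in week 2, Sync in week 2.

week 2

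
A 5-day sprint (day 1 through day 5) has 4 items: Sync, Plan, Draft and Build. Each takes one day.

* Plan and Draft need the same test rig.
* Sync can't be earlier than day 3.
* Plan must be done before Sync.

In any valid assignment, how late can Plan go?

day 4

Downstream work caps Plan at day 4.
Plan at day 4 is achievable: Draft -> day 1, Plan -> day 4, Build -> day 1, Sync -> day 5.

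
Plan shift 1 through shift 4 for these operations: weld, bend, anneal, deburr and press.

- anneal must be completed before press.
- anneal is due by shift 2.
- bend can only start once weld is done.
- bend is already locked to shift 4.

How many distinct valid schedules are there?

Splitting on weld: it can be shift 1 (20), shift 2 (20), shift 3 (20). Listing each branch's schedules as (bend, anneal, deburr, press) by shift number:
weld=shift 1: (4,1,1,2) (4,1,1,3) (4,1,1,4) (4,1,2,2) (4,1,2,3) (4,1,2,4) (4,1,3,2) (4,1,3,3) (4,1,3,4) (4,1,4,2) (4,1,4,3) (4,1,4,4) (4,2,1,3) (4,2,1,4) (4,2,2,3) (4,2,2,4) (4,2,3,3) (4,2,3,4) (4,2,4,3) (4,2,4,4) — 20.
weld=shift 2: (4,1,1,2) (4,1,1,3) (4,1,1,4) (4,1,2,2) (4,1,2,3) (4,1,2,4) (4,1,3,2) (4,1,3,3) (4,1,3,4) (4,1,4,2) (4,1,4,3) (4,1,4,4) (4,2,1,3) (4,2,1,4) (4,2,2,3) (4,2,2,4) (4,2,3,3) (4,2,3,4) (4,2,4,3) (4,2,4,4) — 20.
weld=shift 3: (4,1,1,2) (4,1,1,3) (4,1,1,4) (4,1,2,2) (4,1,2,3) (4,1,2,4) (4,1,3,2) (4,1,3,3) (4,1,3,4) (4,1,4,2) (4,1,4,3) (4,1,4,4) (4,2,1,3) (4,2,1,4) (4,2,2,3) (4,2,2,4) (4,2,3,3) (4,2,3,4) (4,2,4,3) (4,2,4,4) — 20.
Summing: 20 + 20 + 20 = 60.

60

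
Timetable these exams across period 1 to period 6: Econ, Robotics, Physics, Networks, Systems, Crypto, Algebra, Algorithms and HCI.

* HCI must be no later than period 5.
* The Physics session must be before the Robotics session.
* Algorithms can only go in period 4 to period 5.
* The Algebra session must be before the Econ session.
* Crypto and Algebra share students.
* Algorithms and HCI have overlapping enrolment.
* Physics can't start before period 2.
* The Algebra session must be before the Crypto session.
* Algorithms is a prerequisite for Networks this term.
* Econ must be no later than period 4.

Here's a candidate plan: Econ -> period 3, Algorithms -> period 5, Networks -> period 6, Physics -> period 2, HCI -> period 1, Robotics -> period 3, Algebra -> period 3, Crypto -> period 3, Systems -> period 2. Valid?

The Physics session must be before the Robotics session — holds.
Crypto and Algebra share students — violated.
Econ must be no later than period 4 — holds.
Algorithms is a prerequisite for Networks this term — holds.
The Algebra session must be before the Econ session — violated.
Algorithms can only go in period 4 to period 5 — holds.
Algorithms and HCI have overlapping enrolment — holds.
Physics can't start before period 2 — holds.
HCI must be no later than period 5 — holds.
The Algebra session must be before the Crypto session — violated.

No — it violates: Crypto and Algebra share students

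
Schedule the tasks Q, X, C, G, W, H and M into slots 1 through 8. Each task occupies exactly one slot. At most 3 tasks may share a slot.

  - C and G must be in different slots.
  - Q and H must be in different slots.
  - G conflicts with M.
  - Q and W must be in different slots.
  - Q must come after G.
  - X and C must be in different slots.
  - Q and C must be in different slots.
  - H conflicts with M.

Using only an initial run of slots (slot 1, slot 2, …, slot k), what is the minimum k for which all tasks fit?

3

The precedence chain requires at least 2 distinct slots.
With at most 3 per slot and 7 tasks, at least 3 slots are needed.
3 works (last occupied slot: 3): for example M=2, G=1, X=1, H=3, Q=2, W=1, C=3.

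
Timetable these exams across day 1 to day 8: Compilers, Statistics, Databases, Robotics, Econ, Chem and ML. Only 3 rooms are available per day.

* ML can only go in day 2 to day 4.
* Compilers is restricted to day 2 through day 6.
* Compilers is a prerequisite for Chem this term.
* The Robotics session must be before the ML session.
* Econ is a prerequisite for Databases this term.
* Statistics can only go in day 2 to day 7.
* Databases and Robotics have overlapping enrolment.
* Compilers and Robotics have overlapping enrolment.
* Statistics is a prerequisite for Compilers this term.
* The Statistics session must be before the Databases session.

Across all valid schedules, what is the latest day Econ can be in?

day 7

Downstream work caps Econ at day 7.
Econ at day 7 is achievable: Robotics -> day 1; Compilers -> day 3; Chem -> day 4; ML -> day 2; Databases -> day 8; Statistics -> day 2; Econ -> day 7.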